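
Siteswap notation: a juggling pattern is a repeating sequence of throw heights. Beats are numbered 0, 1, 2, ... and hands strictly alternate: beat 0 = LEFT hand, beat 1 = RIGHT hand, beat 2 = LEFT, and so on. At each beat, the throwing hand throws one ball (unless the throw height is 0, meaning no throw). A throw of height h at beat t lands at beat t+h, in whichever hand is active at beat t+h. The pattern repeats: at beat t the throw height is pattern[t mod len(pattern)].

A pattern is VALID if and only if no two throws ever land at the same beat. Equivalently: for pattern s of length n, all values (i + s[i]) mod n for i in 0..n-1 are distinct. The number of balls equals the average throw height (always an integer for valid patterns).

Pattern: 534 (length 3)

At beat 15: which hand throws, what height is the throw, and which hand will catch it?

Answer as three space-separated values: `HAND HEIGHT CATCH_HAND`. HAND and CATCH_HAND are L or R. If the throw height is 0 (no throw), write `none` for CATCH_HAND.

Answer: R 5 L

Derivation:
Beat 15: 15 mod 2 = 1, so hand = R
Throw height = pattern[15 mod 3] = pattern[0] = 5
Lands at beat 15+5=20, 20 mod 2 = 0, so catch hand = L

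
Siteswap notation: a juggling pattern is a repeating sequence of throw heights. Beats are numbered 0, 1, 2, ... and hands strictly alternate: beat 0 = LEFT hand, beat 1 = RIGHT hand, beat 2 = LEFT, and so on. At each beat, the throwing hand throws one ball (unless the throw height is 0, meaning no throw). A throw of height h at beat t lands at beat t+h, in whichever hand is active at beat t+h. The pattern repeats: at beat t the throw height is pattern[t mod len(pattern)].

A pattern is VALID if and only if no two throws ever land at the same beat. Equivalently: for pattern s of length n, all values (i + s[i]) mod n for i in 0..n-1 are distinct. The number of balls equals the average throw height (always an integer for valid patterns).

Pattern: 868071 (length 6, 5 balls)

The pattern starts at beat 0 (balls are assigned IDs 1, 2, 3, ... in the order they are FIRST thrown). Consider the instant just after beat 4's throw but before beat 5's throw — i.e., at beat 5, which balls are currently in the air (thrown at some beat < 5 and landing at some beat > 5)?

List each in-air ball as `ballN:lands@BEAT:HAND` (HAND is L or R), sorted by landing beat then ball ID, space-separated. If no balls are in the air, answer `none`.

Answer: ball2:lands@7:R ball1:lands@8:L ball3:lands@10:L ball4:lands@11:R

Derivation:
Beat 0 (L): throw ball1 h=8 -> lands@8:L; in-air after throw: [b1@8:L]
Beat 1 (R): throw ball2 h=6 -> lands@7:R; in-air after throw: [b2@7:R b1@8:L]
Beat 2 (L): throw ball3 h=8 -> lands@10:L; in-air after throw: [b2@7:R b1@8:L b3@10:L]
Beat 4 (L): throw ball4 h=7 -> lands@11:R; in-air after throw: [b2@7:R b1@8:L b3@10:L b4@11:R]
Beat 5 (R): throw ball5 h=1 -> lands@6:L; in-air after throw: [b5@6:L b2@7:R b1@8:L b3@10:L b4@11:R]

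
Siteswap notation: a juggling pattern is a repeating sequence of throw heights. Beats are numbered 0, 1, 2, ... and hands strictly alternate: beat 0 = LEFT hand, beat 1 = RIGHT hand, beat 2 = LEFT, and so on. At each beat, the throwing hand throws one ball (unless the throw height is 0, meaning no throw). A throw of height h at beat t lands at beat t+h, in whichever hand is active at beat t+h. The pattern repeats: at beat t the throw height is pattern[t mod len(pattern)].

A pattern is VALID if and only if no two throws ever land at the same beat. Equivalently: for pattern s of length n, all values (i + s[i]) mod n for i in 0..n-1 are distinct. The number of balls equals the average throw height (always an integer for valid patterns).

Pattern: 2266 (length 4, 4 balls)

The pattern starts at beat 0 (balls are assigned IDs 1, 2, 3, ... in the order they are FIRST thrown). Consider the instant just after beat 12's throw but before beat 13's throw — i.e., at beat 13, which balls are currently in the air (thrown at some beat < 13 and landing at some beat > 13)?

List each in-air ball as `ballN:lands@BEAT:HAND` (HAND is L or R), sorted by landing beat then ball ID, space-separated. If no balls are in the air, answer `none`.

Answer: ball3:lands@14:L ball1:lands@16:L ball2:lands@17:R

Derivation:
Beat 0 (L): throw ball1 h=2 -> lands@2:L; in-air after throw: [b1@2:L]
Beat 1 (R): throw ball2 h=2 -> lands@3:R; in-air after throw: [b1@2:L b2@3:R]
Beat 2 (L): throw ball1 h=6 -> lands@8:L; in-air after throw: [b2@3:R b1@8:L]
Beat 3 (R): throw ball2 h=6 -> lands@9:R; in-air after throw: [b1@8:L b2@9:R]
Beat 4 (L): throw ball3 h=2 -> lands@6:L; in-air after throw: [b3@6:L b1@8:L b2@9:R]
Beat 5 (R): throw ball4 h=2 -> lands@7:R; in-air after throw: [b3@6:L b4@7:R b1@8:L b2@9:R]
Beat 6 (L): throw ball3 h=6 -> lands@12:L; in-air after throw: [b4@7:R b1@8:L b2@9:R b3@12:L]
Beat 7 (R): throw ball4 h=6 -> lands@13:R; in-air after throw: [b1@8:L b2@9:R b3@12:L b4@13:R]
Beat 8 (L): throw ball1 h=2 -> lands@10:L; in-air after throw: [b2@9:R b1@10:L b3@12:L b4@13:R]
Beat 9 (R): throw ball2 h=2 -> lands@11:R; in-air after throw: [b1@10:L b2@11:R b3@12:L b4@13:R]
Beat 10 (L): throw ball1 h=6 -> lands@16:L; in-air after throw: [b2@11:R b3@12:L b4@13:R b1@16:L]
Beat 11 (R): throw ball2 h=6 -> lands@17:R; in-air after throw: [b3@12:L b4@13:R b1@16:L b2@17:R]
Beat 12 (L): throw ball3 h=2 -> lands@14:L; in-air after throw: [b4@13:R b3@14:L b1@16:L b2@17:R]
Beat 13 (R): throw ball4 h=2 -> lands@15:R; in-air after throw: [b3@14:L b4@15:R b1@16:L b2@17:R]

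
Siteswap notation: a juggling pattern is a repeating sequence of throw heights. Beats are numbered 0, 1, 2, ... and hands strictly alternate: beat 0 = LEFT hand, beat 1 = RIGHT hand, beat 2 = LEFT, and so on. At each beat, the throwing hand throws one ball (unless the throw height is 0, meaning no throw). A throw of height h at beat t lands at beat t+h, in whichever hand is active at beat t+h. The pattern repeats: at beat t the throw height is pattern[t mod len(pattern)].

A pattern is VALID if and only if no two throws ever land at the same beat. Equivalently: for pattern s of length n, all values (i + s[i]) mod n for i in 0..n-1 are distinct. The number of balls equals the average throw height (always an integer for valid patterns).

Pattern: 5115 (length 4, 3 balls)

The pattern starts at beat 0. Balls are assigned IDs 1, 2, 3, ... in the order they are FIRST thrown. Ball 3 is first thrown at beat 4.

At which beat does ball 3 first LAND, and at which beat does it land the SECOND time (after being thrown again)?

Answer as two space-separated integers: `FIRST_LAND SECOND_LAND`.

Answer: 9 10

Derivation:
Beat 0 (L): throw ball1 h=5 -> lands@5:R; in-air after throw: [b1@5:R]
Beat 1 (R): throw ball2 h=1 -> lands@2:L; in-air after throw: [b2@2:L b1@5:R]
Beat 2 (L): throw ball2 h=1 -> lands@3:R; in-air after throw: [b2@3:R b1@5:R]
Beat 3 (R): throw ball2 h=5 -> lands@8:L; in-air after throw: [b1@5:R b2@8:L]
Beat 4 (L): throw ball3 h=5 -> lands@9:R; in-air after throw: [b1@5:R b2@8:L b3@9:R]
Beat 5 (R): throw ball1 h=1 -> lands@6:L; in-air after throw: [b1@6:L b2@8:L b3@9:R]
Beat 6 (L): throw ball1 h=1 -> lands@7:R; in-air after throw: [b1@7:R b2@8:L b3@9:R]
Beat 7 (R): throw ball1 h=5 -> lands@12:L; in-air after throw: [b2@8:L b3@9:R b1@12:L]
Beat 8 (L): throw ball2 h=5 -> lands@13:R; in-air after throw: [b3@9:R b1@12:L b2@13:R]
Beat 9 (R): throw ball3 h=1 -> lands@10:L; in-air after throw: [b3@10:L b1@12:L b2@13:R]
Beat 10 (L): throw ball3 h=1 -> lands@11:R; in-air after throw: [b3@11:R b1@12:L b2@13:R]
Ball 3: thrown@4 h=5 -> first land @9; rethrown@9 h=1 -> second land @10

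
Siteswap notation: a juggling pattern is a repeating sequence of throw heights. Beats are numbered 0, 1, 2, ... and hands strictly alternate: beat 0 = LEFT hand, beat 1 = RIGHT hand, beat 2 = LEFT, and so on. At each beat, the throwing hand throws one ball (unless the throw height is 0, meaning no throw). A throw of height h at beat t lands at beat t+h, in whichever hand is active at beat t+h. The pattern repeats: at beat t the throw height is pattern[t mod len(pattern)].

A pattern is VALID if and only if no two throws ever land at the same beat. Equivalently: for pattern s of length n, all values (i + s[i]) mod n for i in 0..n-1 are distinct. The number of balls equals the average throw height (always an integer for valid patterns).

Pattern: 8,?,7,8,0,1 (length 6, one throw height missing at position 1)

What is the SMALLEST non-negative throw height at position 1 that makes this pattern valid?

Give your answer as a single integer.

Answer: 0

Derivation:
i=0: (0 + 8) mod 6 = 2
i=1: s[i]=? (unknown)
i=2: (2 + 7) mod 6 = 3
i=3: (3 + 8) mod 6 = 5
i=4: (4 + 0) mod 6 = 4
i=5: (5 + 1) mod 6 = 0
Known residues: [0, 2, 3, 4, 5]; need a permutation of 0..5, so missing residue r = 1
Need (1 + s) mod 6 = 1; smallest s = (1 - 1) mod 6 = 0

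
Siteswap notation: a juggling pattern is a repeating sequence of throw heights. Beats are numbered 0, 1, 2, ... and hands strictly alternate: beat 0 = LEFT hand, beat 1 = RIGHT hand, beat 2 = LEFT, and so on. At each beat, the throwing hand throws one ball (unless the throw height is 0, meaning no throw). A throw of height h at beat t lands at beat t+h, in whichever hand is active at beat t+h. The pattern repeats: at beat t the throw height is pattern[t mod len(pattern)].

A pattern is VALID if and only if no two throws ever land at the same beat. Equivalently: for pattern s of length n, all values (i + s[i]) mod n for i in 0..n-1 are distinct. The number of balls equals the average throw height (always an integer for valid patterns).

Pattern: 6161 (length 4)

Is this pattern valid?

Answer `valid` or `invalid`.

i=0: (i + s[i]) mod n = (0 + 6) mod 4 = 2
i=1: (i + s[i]) mod n = (1 + 1) mod 4 = 2
i=2: (i + s[i]) mod n = (2 + 6) mod 4 = 0
i=3: (i + s[i]) mod n = (3 + 1) mod 4 = 0
Residues: [2, 2, 0, 0], distinct: False

Answer: invalid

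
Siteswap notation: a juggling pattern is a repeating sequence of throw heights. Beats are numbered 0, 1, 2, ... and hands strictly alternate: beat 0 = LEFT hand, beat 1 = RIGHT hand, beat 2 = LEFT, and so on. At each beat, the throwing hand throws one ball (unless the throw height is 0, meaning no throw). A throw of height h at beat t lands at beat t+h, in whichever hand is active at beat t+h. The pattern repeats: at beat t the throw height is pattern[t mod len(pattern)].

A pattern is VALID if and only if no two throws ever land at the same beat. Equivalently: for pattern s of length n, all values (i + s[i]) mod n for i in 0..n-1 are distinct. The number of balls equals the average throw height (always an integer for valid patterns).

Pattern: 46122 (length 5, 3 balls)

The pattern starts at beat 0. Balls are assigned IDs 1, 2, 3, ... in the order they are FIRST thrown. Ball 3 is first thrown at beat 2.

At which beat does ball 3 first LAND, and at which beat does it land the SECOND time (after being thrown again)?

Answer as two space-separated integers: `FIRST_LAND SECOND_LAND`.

Beat 0 (L): throw ball1 h=4 -> lands@4:L; in-air after throw: [b1@4:L]
Beat 1 (R): throw ball2 h=6 -> lands@7:R; in-air after throw: [b1@4:L b2@7:R]
Beat 2 (L): throw ball3 h=1 -> lands@3:R; in-air after throw: [b3@3:R b1@4:L b2@7:R]
Beat 3 (R): throw ball3 h=2 -> lands@5:R; in-air after throw: [b1@4:L b3@5:R b2@7:R]
Beat 4 (L): throw ball1 h=2 -> lands@6:L; in-air after throw: [b3@5:R b1@6:L b2@7:R]
Beat 5 (R): throw ball3 h=4 -> lands@9:R; in-air after throw: [b1@6:L b2@7:R b3@9:R]
Ball 3: thrown@2 h=1 -> first land @3; rethrown@3 h=2 -> second land @5

Answer: 3 5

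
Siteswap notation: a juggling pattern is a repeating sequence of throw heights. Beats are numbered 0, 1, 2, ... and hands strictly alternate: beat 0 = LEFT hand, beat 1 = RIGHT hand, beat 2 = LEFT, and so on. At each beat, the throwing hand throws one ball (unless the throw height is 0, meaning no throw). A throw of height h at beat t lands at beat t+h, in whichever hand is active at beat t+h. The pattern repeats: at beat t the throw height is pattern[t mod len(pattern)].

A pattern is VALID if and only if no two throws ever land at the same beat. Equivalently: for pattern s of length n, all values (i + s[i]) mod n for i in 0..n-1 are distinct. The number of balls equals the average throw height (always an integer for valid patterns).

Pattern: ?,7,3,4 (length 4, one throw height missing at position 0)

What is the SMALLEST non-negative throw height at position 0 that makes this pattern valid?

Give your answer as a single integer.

Answer: 2

Derivation:
i=0: s[i]=? (unknown)
i=1: (1 + 7) mod 4 = 0
i=2: (2 + 3) mod 4 = 1
i=3: (3 + 4) mod 4 = 3
Known residues: [0, 1, 3]; need a permutation of 0..3, so missing residue r = 2
Need (0 + s) mod 4 = 2; smallest s = (2 - 0) mod 4 = 2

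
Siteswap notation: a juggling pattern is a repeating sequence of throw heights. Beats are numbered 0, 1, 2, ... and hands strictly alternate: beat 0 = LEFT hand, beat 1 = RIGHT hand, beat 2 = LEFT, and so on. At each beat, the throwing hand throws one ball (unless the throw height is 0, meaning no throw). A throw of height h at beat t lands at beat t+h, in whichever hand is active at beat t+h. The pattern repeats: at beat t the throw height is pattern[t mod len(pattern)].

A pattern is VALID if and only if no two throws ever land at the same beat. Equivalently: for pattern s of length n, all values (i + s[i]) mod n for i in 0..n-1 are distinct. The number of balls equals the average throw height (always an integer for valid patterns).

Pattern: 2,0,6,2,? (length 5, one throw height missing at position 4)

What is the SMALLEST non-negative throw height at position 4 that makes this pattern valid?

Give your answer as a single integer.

Answer: 0

Derivation:
i=0: (0 + 2) mod 5 = 2
i=1: (1 + 0) mod 5 = 1
i=2: (2 + 6) mod 5 = 3
i=3: (3 + 2) mod 5 = 0
i=4: s[i]=? (unknown)
Known residues: [0, 1, 2, 3]; need a permutation of 0..4, so missing residue r = 4
Need (4 + s) mod 5 = 4; smallest s = (4 - 4) mod 5 = 0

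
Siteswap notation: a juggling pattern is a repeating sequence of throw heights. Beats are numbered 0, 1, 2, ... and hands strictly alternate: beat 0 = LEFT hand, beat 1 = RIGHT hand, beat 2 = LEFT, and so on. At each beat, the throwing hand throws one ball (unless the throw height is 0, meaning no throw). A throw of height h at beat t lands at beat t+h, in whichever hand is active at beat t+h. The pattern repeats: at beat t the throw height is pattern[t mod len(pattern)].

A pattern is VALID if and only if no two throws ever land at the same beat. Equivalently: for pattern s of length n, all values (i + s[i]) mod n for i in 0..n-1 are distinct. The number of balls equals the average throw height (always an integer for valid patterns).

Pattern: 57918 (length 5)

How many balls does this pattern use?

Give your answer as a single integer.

Pattern = [5, 7, 9, 1, 8], length n = 5
  position 0: throw height = 5, running sum = 5
  position 1: throw height = 7, running sum = 12
  position 2: throw height = 9, running sum = 21
  position 3: throw height = 1, running sum = 22
  position 4: throw height = 8, running sum = 30
Total sum = 30; balls = sum / n = 30 / 5 = 6

Answer: 6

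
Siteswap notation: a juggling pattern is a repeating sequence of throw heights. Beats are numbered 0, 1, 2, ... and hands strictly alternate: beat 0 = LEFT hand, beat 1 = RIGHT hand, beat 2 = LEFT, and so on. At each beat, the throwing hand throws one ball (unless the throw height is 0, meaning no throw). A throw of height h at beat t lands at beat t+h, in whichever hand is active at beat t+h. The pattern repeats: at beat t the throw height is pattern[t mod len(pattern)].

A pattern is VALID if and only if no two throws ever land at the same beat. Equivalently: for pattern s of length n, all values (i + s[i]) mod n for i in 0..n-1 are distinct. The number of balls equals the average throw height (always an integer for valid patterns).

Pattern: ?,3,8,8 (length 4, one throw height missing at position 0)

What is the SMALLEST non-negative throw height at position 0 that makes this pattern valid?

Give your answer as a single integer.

i=0: s[i]=? (unknown)
i=1: (1 + 3) mod 4 = 0
i=2: (2 + 8) mod 4 = 2
i=3: (3 + 8) mod 4 = 3
Known residues: [0, 2, 3]; need a permutation of 0..3, so missing residue r = 1
Need (0 + s) mod 4 = 1; smallest s = (1 - 0) mod 4 = 1

Answer: 1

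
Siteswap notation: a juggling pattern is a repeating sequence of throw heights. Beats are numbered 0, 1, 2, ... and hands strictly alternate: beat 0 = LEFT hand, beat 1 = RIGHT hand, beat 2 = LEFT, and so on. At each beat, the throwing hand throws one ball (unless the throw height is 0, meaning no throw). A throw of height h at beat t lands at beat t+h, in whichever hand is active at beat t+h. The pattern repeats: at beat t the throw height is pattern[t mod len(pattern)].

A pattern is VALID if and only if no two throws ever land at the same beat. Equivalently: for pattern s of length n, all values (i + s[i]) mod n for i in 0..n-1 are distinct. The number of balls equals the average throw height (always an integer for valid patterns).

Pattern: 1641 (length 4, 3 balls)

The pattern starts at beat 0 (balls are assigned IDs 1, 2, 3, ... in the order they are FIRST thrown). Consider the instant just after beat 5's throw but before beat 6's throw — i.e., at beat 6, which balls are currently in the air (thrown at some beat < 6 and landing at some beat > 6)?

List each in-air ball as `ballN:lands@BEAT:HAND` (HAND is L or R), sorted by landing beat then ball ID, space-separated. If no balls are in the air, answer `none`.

Beat 0 (L): throw ball1 h=1 -> lands@1:R; in-air after throw: [b1@1:R]
Beat 1 (R): throw ball1 h=6 -> lands@7:R; in-air after throw: [b1@7:R]
Beat 2 (L): throw ball2 h=4 -> lands@6:L; in-air after throw: [b2@6:L b1@7:R]
Beat 3 (R): throw ball3 h=1 -> lands@4:L; in-air after throw: [b3@4:L b2@6:L b1@7:R]
Beat 4 (L): throw ball3 h=1 -> lands@5:R; in-air after throw: [b3@5:R b2@6:L b1@7:R]
Beat 5 (R): throw ball3 h=6 -> lands@11:R; in-air after throw: [b2@6:L b1@7:R b3@11:R]
Beat 6 (L): throw ball2 h=4 -> lands@10:L; in-air after throw: [b1@7:R b2@10:L b3@11:R]

Answer: ball1:lands@7:R ball3:lands@11:R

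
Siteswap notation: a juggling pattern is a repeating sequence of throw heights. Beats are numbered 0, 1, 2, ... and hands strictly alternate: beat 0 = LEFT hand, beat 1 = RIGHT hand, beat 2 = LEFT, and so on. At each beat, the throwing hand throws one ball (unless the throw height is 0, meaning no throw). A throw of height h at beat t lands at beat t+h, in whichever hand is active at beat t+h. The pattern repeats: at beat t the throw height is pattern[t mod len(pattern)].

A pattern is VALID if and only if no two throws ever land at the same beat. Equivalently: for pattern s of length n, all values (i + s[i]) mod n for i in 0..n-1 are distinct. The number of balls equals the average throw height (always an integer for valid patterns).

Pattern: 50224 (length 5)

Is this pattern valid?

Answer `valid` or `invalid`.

i=0: (i + s[i]) mod n = (0 + 5) mod 5 = 0
i=1: (i + s[i]) mod n = (1 + 0) mod 5 = 1
i=2: (i + s[i]) mod n = (2 + 2) mod 5 = 4
i=3: (i + s[i]) mod n = (3 + 2) mod 5 = 0
i=4: (i + s[i]) mod n = (4 + 4) mod 5 = 3
Residues: [0, 1, 4, 0, 3], distinct: False

Answer: invalid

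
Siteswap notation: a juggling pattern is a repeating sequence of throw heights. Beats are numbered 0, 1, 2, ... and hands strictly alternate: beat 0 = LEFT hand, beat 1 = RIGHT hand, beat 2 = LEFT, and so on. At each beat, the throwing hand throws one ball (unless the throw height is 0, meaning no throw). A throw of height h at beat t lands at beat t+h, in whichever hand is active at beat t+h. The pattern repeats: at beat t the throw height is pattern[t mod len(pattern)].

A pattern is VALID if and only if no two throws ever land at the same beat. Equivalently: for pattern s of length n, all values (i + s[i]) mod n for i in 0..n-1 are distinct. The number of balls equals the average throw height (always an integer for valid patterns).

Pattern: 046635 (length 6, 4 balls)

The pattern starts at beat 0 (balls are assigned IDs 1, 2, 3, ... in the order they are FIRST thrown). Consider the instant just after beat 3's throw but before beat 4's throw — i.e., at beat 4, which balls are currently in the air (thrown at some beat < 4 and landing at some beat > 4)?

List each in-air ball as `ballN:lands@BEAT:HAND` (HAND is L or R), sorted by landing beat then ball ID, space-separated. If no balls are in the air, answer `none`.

Beat 1 (R): throw ball1 h=4 -> lands@5:R; in-air after throw: [b1@5:R]
Beat 2 (L): throw ball2 h=6 -> lands@8:L; in-air after throw: [b1@5:R b2@8:L]
Beat 3 (R): throw ball3 h=6 -> lands@9:R; in-air after throw: [b1@5:R b2@8:L b3@9:R]
Beat 4 (L): throw ball4 h=3 -> lands@7:R; in-air after throw: [b1@5:R b4@7:R b2@8:L b3@9:R]

Answer: ball1:lands@5:R ball2:lands@8:L ball3:lands@9:R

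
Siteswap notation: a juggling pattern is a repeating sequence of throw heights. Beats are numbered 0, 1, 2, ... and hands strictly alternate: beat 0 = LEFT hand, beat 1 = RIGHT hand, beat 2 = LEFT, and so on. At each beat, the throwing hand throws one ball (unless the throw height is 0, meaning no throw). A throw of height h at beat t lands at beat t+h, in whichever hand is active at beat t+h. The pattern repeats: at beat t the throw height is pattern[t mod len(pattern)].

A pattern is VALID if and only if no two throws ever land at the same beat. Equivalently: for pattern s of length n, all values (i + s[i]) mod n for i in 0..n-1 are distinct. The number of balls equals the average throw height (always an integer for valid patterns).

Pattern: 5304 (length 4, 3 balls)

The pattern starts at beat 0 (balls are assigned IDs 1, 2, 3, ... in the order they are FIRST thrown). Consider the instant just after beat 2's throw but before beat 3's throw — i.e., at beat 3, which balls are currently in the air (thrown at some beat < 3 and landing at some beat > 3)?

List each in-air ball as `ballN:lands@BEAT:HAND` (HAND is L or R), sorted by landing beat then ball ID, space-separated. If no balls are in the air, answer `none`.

Answer: ball2:lands@4:L ball1:lands@5:R

Derivation:
Beat 0 (L): throw ball1 h=5 -> lands@5:R; in-air after throw: [b1@5:R]
Beat 1 (R): throw ball2 h=3 -> lands@4:L; in-air after throw: [b2@4:L b1@5:R]
Beat 3 (R): throw ball3 h=4 -> lands@7:R; in-air after throw: [b2@4:L b1@5:R b3@7:R]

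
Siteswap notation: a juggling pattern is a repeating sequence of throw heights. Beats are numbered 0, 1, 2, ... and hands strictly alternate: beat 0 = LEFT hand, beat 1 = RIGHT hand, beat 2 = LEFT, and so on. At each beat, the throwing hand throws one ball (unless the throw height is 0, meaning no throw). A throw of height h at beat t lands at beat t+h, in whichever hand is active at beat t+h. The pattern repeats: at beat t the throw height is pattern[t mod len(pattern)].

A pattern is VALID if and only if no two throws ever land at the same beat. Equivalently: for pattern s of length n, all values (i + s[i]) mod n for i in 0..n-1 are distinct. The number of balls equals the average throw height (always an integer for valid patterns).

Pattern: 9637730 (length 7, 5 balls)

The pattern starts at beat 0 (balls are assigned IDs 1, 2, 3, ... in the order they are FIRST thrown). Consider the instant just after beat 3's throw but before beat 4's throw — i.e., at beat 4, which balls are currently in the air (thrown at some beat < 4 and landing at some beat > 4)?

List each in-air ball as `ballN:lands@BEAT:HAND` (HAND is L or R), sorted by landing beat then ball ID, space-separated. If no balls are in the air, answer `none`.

Answer: ball3:lands@5:R ball2:lands@7:R ball1:lands@9:R ball4:lands@10:L

Derivation:
Beat 0 (L): throw ball1 h=9 -> lands@9:R; in-air after throw: [b1@9:R]
Beat 1 (R): throw ball2 h=6 -> lands@7:R; in-air after throw: [b2@7:R b1@9:R]
Beat 2 (L): throw ball3 h=3 -> lands@5:R; in-air after throw: [b3@5:R b2@7:R b1@9:R]
Beat 3 (R): throw ball4 h=7 -> lands@10:L; in-air after throw: [b3@5:R b2@7:R b1@9:R b4@10:L]
Beat 4 (L): throw ball5 h=7 -> lands@11:R; in-air after throw: [b3@5:R b2@7:R b1@9:R b4@10:L b5@11:R]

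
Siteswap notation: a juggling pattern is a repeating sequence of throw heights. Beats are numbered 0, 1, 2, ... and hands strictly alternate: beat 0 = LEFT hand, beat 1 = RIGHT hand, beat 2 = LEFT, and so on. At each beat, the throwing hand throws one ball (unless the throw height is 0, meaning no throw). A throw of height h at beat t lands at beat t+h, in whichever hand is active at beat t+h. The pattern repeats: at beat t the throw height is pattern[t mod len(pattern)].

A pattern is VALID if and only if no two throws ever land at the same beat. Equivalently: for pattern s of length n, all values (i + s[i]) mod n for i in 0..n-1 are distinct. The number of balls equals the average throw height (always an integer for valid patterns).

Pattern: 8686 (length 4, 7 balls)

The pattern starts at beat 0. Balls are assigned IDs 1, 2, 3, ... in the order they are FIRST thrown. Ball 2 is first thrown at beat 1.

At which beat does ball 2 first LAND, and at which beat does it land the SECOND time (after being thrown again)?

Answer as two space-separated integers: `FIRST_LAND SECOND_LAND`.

Answer: 7 13

Derivation:
Beat 0 (L): throw ball1 h=8 -> lands@8:L; in-air after throw: [b1@8:L]
Beat 1 (R): throw ball2 h=6 -> lands@7:R; in-air after throw: [b2@7:R b1@8:L]
Beat 2 (L): throw ball3 h=8 -> lands@10:L; in-air after throw: [b2@7:R b1@8:L b3@10:L]
Beat 3 (R): throw ball4 h=6 -> lands@9:R; in-air after throw: [b2@7:R b1@8:L b4@9:R b3@10:L]
Beat 4 (L): throw ball5 h=8 -> lands@12:L; in-air after throw: [b2@7:R b1@8:L b4@9:R b3@10:L b5@12:L]
Beat 5 (R): throw ball6 h=6 -> lands@11:R; in-air after throw: [b2@7:R b1@8:L b4@9:R b3@10:L b6@11:R b5@12:L]
Beat 6 (L): throw ball7 h=8 -> lands@14:L; in-air after throw: [b2@7:R b1@8:L b4@9:R b3@10:L b6@11:R b5@12:L b7@14:L]
Beat 7 (R): throw ball2 h=6 -> lands@13:R; in-air after throw: [b1@8:L b4@9:R b3@10:L b6@11:R b5@12:L b2@13:R b7@14:L]
Beat 8 (L): throw ball1 h=8 -> lands@16:L; in-air after throw: [b4@9:R b3@10:L b6@11:R b5@12:L b2@13:R b7@14:L b1@16:L]
Beat 9 (R): throw ball4 h=6 -> lands@15:R; in-air after throw: [b3@10:L b6@11:R b5@12:L b2@13:R b7@14:L b4@15:R b1@16:L]
Beat 10 (L): throw ball3 h=8 -> lands@18:L; in-air after throw: [b6@11:R b5@12:L b2@13:R b7@14:L b4@15:R b1@16:L b3@18:L]
Beat 11 (R): throw ball6 h=6 -> lands@17:R; in-air after throw: [b5@12:L b2@13:R b7@14:L b4@15:R b1@16:L b6@17:R b3@18:L]
Beat 12 (L): throw ball5 h=8 -> lands@20:L; in-air after throw: [b2@13:R b7@14:L b4@15:R b1@16:L b6@17:R b3@18:L b5@20:L]
Beat 13 (R): throw ball2 h=6 -> lands@19:R; in-air after throw: [b7@14:L b4@15:R b1@16:L b6@17:R b3@18:L b2@19:R b5@20:L]
Ball 2: thrown@1 h=6 -> first land @7; rethrown@7 h=6 -> second land @13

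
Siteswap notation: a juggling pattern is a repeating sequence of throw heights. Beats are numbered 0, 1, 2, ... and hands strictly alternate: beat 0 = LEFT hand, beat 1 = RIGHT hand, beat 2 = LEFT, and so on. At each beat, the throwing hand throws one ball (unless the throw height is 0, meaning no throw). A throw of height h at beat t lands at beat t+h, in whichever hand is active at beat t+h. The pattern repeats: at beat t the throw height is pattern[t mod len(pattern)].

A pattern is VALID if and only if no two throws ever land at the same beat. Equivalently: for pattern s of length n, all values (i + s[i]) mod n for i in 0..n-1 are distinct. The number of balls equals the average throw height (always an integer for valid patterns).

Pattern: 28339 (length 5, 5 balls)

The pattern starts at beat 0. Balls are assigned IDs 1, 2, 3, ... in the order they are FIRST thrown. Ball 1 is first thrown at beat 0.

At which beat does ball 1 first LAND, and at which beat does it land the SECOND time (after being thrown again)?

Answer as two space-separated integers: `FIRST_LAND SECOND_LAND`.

Beat 0 (L): throw ball1 h=2 -> lands@2:L; in-air after throw: [b1@2:L]
Beat 1 (R): throw ball2 h=8 -> lands@9:R; in-air after throw: [b1@2:L b2@9:R]
Beat 2 (L): throw ball1 h=3 -> lands@5:R; in-air after throw: [b1@5:R b2@9:R]
Beat 3 (R): throw ball3 h=3 -> lands@6:L; in-air after throw: [b1@5:R b3@6:L b2@9:R]
Beat 4 (L): throw ball4 h=9 -> lands@13:R; in-air after throw: [b1@5:R b3@6:L b2@9:R b4@13:R]
Beat 5 (R): throw ball1 h=2 -> lands@7:R; in-air after throw: [b3@6:L b1@7:R b2@9:R b4@13:R]
Ball 1: thrown@0 h=2 -> first land @2; rethrown@2 h=3 -> second land @5

Answer: 2 5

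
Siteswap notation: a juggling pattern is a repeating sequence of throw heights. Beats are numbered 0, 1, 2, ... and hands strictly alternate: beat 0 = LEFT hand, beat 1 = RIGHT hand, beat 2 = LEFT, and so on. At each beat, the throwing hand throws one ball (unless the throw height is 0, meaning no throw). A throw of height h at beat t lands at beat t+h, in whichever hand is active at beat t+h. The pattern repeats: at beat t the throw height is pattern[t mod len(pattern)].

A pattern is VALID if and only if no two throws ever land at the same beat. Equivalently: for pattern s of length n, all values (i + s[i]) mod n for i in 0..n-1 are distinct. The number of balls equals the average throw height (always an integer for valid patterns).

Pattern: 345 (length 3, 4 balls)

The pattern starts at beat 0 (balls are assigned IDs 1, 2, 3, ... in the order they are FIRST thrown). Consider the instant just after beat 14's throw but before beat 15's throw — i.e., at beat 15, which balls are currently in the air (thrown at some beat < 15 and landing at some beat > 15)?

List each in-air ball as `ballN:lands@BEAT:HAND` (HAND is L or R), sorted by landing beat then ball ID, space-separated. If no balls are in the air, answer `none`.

Beat 0 (L): throw ball1 h=3 -> lands@3:R; in-air after throw: [b1@3:R]
Beat 1 (R): throw ball2 h=4 -> lands@5:R; in-air after throw: [b1@3:R b2@5:R]
Beat 2 (L): throw ball3 h=5 -> lands@7:R; in-air after throw: [b1@3:R b2@5:R b3@7:R]
Beat 3 (R): throw ball1 h=3 -> lands@6:L; in-air after throw: [b2@5:R b1@6:L b3@7:R]
Beat 4 (L): throw ball4 h=4 -> lands@8:L; in-air after throw: [b2@5:R b1@6:L b3@7:R b4@8:L]
Beat 5 (R): throw ball2 h=5 -> lands@10:L; in-air after throw: [b1@6:L b3@7:R b4@8:L b2@10:L]
Beat 6 (L): throw ball1 h=3 -> lands@9:R; in-air after throw: [b3@7:R b4@8:L b1@9:R b2@10:L]
Beat 7 (R): throw ball3 h=4 -> lands@11:R; in-air after throw: [b4@8:L b1@9:R b2@10:L b3@11:R]
Beat 8 (L): throw ball4 h=5 -> lands@13:R; in-air after throw: [b1@9:R b2@10:L b3@11:R b4@13:R]
Beat 9 (R): throw ball1 h=3 -> lands@12:L; in-air after throw: [b2@10:L b3@11:R b1@12:L b4@13:R]
Beat 10 (L): throw ball2 h=4 -> lands@14:L; in-air after throw: [b3@11:R b1@12:L b4@13:R b2@14:L]
Beat 11 (R): throw ball3 h=5 -> lands@16:L; in-air after throw: [b1@12:L b4@13:R b2@14:L b3@16:L]
Beat 12 (L): throw ball1 h=3 -> lands@15:R; in-air after throw: [b4@13:R b2@14:L b1@15:R b3@16:L]
Beat 13 (R): throw ball4 h=4 -> lands@17:R; in-air after throw: [b2@14:L b1@15:R b3@16:L b4@17:R]
Beat 14 (L): throw ball2 h=5 -> lands@19:R; in-air after throw: [b1@15:R b3@16:L b4@17:R b2@19:R]
Beat 15 (R): throw ball1 h=3 -> lands@18:L; in-air after throw: [b3@16:L b4@17:R b1@18:L b2@19:R]

Answer: ball3:lands@16:L ball4:lands@17:R ball2:lands@19:R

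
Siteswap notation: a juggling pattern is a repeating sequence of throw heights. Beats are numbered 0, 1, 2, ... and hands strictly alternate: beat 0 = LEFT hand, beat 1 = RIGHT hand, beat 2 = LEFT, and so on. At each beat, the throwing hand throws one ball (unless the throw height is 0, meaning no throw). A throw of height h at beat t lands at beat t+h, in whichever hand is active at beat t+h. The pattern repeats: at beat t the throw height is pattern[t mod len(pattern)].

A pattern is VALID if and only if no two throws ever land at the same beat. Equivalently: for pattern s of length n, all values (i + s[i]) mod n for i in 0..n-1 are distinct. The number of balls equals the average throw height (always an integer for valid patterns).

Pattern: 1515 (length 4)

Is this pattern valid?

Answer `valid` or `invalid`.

Answer: valid

Derivation:
i=0: (i + s[i]) mod n = (0 + 1) mod 4 = 1
i=1: (i + s[i]) mod n = (1 + 5) mod 4 = 2
i=2: (i + s[i]) mod n = (2 + 1) mod 4 = 3
i=3: (i + s[i]) mod n = (3 + 5) mod 4 = 0
Residues: [1, 2, 3, 0], distinct: True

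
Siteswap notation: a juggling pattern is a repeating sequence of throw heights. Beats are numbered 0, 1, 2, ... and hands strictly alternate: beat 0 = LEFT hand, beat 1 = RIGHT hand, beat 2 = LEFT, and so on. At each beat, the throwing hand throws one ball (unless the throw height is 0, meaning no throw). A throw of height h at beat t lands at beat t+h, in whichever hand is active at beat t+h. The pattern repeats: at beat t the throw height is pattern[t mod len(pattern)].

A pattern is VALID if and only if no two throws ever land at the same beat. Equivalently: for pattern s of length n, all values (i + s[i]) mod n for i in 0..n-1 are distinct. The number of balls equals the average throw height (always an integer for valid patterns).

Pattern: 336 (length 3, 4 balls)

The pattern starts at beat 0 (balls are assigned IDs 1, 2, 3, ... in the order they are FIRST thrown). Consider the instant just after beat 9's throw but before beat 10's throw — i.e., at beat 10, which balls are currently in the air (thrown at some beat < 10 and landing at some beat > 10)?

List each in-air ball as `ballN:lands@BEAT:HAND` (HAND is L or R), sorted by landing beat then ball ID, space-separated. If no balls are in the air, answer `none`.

Answer: ball4:lands@11:R ball1:lands@12:L ball3:lands@14:L

Derivation:
Beat 0 (L): throw ball1 h=3 -> lands@3:R; in-air after throw: [b1@3:R]
Beat 1 (R): throw ball2 h=3 -> lands@4:L; in-air after throw: [b1@3:R b2@4:L]
Beat 2 (L): throw ball3 h=6 -> lands@8:L; in-air after throw: [b1@3:R b2@4:L b3@8:L]
Beat 3 (R): throw ball1 h=3 -> lands@6:L; in-air after throw: [b2@4:L b1@6:L b3@8:L]
Beat 4 (L): throw ball2 h=3 -> lands@7:R; in-air after throw: [b1@6:L b2@7:R b3@8:L]
Beat 5 (R): throw ball4 h=6 -> lands@11:R; in-air after throw: [b1@6:L b2@7:R b3@8:L b4@11:R]
Beat 6 (L): throw ball1 h=3 -> lands@9:R; in-air after throw: [b2@7:R b3@8:L b1@9:R b4@11:R]
Beat 7 (R): throw ball2 h=3 -> lands@10:L; in-air after throw: [b3@8:L b1@9:R b2@10:L b4@11:R]
Beat 8 (L): throw ball3 h=6 -> lands@14:L; in-air after throw: [b1@9:R b2@10:L b4@11:R b3@14:L]
Beat 9 (R): throw ball1 h=3 -> lands@12:L; in-air after throw: [b2@10:L b4@11:R b1@12:L b3@14:L]
Beat 10 (L): throw ball2 h=3 -> lands@13:R; in-air after throw: [b4@11:R b1@12:L b2@13:R b3@14:L]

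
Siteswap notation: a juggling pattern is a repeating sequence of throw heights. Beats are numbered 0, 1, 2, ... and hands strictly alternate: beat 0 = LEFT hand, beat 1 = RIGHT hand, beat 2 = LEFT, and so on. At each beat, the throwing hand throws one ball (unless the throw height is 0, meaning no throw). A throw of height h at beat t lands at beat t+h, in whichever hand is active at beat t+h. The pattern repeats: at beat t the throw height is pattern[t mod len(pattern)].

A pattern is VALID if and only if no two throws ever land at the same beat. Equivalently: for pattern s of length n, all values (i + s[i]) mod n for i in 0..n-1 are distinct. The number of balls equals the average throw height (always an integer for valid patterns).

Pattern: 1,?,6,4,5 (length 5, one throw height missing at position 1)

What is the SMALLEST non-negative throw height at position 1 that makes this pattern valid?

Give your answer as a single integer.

i=0: (0 + 1) mod 5 = 1
i=1: s[i]=? (unknown)
i=2: (2 + 6) mod 5 = 3
i=3: (3 + 4) mod 5 = 2
i=4: (4 + 5) mod 5 = 4
Known residues: [1, 2, 3, 4]; need a permutation of 0..4, so missing residue r = 0
Need (1 + s) mod 5 = 0; smallest s = (0 - 1) mod 5 = 4

Answer: 4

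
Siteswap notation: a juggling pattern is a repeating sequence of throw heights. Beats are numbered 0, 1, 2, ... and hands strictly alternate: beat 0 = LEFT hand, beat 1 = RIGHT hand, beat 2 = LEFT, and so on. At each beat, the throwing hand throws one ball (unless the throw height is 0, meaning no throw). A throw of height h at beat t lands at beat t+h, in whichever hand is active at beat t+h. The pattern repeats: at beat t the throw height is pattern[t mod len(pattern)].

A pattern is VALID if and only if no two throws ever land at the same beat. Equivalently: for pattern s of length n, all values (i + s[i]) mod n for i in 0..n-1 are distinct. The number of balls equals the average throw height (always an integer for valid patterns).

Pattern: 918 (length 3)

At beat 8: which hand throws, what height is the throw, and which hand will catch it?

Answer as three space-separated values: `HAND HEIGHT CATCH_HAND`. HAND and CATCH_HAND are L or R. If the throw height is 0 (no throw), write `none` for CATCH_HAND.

Beat 8: 8 mod 2 = 0, so hand = L
Throw height = pattern[8 mod 3] = pattern[2] = 8
Lands at beat 8+8=16, 16 mod 2 = 0, so catch hand = L

Answer: L 8 L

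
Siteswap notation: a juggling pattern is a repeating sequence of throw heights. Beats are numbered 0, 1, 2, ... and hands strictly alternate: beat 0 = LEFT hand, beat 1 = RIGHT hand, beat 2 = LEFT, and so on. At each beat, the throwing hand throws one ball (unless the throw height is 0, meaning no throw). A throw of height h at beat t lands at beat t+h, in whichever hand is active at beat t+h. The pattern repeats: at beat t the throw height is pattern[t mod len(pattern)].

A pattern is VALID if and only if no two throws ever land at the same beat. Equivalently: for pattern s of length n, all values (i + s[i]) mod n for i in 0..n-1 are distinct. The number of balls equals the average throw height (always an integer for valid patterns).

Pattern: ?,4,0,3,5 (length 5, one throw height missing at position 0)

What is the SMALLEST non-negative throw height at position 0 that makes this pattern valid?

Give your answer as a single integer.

i=0: s[i]=? (unknown)
i=1: (1 + 4) mod 5 = 0
i=2: (2 + 0) mod 5 = 2
i=3: (3 + 3) mod 5 = 1
i=4: (4 + 5) mod 5 = 4
Known residues: [0, 1, 2, 4]; need a permutation of 0..4, so missing residue r = 3
Need (0 + s) mod 5 = 3; smallest s = (3 - 0) mod 5 = 3

Answer: 3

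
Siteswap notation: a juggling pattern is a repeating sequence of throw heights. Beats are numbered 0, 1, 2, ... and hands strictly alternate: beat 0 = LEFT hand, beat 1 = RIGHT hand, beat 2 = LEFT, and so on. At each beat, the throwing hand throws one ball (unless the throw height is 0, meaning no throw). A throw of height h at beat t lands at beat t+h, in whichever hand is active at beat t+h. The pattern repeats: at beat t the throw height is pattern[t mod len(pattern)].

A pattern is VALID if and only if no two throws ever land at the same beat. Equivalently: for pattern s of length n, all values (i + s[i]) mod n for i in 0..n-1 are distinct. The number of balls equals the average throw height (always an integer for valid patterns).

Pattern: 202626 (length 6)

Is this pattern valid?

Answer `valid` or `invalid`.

Answer: valid

Derivation:
i=0: (i + s[i]) mod n = (0 + 2) mod 6 = 2
i=1: (i + s[i]) mod n = (1 + 0) mod 6 = 1
i=2: (i + s[i]) mod n = (2 + 2) mod 6 = 4
i=3: (i + s[i]) mod n = (3 + 6) mod 6 = 3
i=4: (i + s[i]) mod n = (4 + 2) mod 6 = 0
i=5: (i + s[i]) mod n = (5 + 6) mod 6 = 5
Residues: [2, 1, 4, 3, 0, 5], distinct: True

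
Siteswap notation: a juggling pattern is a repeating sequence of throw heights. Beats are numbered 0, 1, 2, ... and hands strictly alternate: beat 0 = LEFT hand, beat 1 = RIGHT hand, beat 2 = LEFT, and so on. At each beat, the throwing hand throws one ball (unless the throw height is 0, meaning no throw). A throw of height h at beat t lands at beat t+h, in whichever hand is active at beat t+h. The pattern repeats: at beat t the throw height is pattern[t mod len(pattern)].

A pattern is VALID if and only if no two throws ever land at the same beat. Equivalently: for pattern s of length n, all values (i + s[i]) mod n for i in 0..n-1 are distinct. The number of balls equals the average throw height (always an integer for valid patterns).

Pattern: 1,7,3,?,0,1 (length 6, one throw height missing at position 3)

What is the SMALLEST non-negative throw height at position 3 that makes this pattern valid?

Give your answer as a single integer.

Answer: 0

Derivation:
i=0: (0 + 1) mod 6 = 1
i=1: (1 + 7) mod 6 = 2
i=2: (2 + 3) mod 6 = 5
i=3: s[i]=? (unknown)
i=4: (4 + 0) mod 6 = 4
i=5: (5 + 1) mod 6 = 0
Known residues: [0, 1, 2, 4, 5]; need a permutation of 0..5, so missing residue r = 3
Need (3 + s) mod 6 = 3; smallest s = (3 - 3) mod 6 = 0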